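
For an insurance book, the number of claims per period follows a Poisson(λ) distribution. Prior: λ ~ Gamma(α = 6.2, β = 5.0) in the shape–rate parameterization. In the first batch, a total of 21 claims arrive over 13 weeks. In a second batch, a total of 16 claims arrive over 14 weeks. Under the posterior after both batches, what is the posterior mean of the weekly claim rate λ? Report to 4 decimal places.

1.3500

With a Gamma(shape α, rate β) prior, the Poisson likelihood is conjugate: the posterior is Gamma(α + ΣXᵢ, β + n).
After batch 1: Gamma(α+S, β+n) = Gamma(6.2+21, 5.0+13) = Gamma(27.2, 18.0).
After batch 2: Gamma(α+S, β+n) = Gamma(27.2+16, 18.0+14) = Gamma(43.2, 32.0).
Posterior mean = α/β = 43.2/32.0 = 1.3500.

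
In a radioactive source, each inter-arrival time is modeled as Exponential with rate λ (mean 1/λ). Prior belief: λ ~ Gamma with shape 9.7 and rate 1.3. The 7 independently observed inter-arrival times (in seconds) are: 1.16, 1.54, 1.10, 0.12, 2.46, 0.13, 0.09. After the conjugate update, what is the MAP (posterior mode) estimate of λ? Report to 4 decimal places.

With a Gamma(shape α, rate β) prior on the exponential rate λ, the posterior after n observations with total T = Σxᵢ is Gamma(α+n, β+T).
Sum of observations T = 6.60 seconds; n = 7.
Posterior: Gamma(9.7+7, 1.3+6.60) = Gamma(16.7, 7.90).
Mode = (α−1)/β = 1.9873.

1.9873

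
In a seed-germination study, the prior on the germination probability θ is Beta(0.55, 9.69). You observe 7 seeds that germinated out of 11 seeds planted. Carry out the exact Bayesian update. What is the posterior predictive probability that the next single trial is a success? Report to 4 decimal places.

0.3555

The Beta prior is conjugate to a Binomial/Bernoulli likelihood; the update adds successes to α and failures to β.
Posterior: Beta(α+k, β+n−k) = Beta(0.55+7, 9.69+4) = Beta(7.55, 13.69).
For a single future Bernoulli trial, P(success | data) = α/(α+β) = 0.3555.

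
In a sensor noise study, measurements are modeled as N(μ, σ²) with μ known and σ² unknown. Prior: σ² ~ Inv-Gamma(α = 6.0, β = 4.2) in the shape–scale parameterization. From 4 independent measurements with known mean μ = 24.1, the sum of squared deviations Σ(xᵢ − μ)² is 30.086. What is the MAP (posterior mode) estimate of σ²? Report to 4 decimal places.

2.1381

With known mean μ and an Inverse-Gamma(α, β) prior on σ², the Normal likelihood is conjugate: posterior is Inv-Gamma(α + n/2, β + Σ(xᵢ−μ)²/2).
Posterior: Inv-Gamma(6.0 + 4/2, 4.2 + 30.086/2) = Inv-Gamma(8.00, 19.2430).
Mode = β/(α+1) = 19.2430/9.00 = 2.1381.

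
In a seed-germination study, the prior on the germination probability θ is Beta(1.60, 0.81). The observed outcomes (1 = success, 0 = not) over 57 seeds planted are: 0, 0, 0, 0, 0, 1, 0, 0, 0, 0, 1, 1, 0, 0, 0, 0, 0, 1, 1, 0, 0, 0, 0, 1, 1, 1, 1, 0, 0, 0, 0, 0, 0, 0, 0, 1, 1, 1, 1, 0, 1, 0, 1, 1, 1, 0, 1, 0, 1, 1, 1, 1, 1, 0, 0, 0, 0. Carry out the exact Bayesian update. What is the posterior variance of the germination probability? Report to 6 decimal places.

0.004016

The Beta prior is conjugate to a Binomial/Bernoulli likelihood; the update adds successes to α and failures to β.
Posterior: Beta(α+k, β+n−k) = Beta(1.60+23, 0.81+34) = Beta(24.60, 34.81).
Var = αβ/((α+β)²(α+β+1)) = 24.60·34.81/(59.41²·60.41) = 0.004016.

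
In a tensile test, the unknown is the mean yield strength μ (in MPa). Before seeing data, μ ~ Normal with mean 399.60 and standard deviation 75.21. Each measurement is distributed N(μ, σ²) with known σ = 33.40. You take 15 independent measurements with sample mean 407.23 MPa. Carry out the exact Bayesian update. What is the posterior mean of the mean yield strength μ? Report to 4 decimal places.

For Normal data with known variance σ², a Normal(μ₀, σ₀²) prior on μ is conjugate. Posterior precision = 1/σ₀² + n/σ²; posterior mean is the precision-weighted average of μ₀ and x̄.
n·x̄ = 15·407.23 = 6108.45.
σ₀² = 75.21² = 5656.5441, σ² = 33.40² = 1115.56; σ² + n·σ₀² = 1115.56 + 15·5656.5441 = 85963.7215.
Posterior mean = (μ₀/σ₀² + n·x̄/σ²)/(1/σ₀² + n/σ²) = (σ²·μ₀ + σ₀²·n·x̄)/(σ² + n·σ₀²) = (1115.56·399.60 + 5656.5441·6108.45)/85963.7215 = 34998494.583645/85963.7215 = 407.1310.

407.1310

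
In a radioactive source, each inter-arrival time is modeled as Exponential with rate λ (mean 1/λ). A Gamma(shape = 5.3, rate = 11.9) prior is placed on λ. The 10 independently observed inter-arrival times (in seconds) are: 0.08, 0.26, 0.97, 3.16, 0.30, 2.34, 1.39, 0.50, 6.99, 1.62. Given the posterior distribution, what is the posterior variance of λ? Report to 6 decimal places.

0.017569

With a Gamma(shape α, rate β) prior on the exponential rate λ, the posterior after n observations with total T = Σxᵢ is Gamma(α+n, β+T).
Sum of observations T = 17.61 seconds; n = 10.
Posterior: Gamma(5.3+10, 11.9+17.61) = Gamma(15.3, 29.51).
Var = α/β² = 0.017569.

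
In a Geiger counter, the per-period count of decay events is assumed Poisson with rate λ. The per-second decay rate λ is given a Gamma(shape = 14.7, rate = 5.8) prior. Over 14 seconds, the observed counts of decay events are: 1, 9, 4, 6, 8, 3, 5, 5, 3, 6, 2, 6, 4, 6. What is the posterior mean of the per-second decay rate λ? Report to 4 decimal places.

With a Gamma(shape α, rate β) prior, the Poisson likelihood is conjugate: the posterior is Gamma(α + ΣXᵢ, β + n).
Sum of counts S = 68 over n = 14 seconds.
Posterior: Gamma(α+S, β+n) = Gamma(14.7+68, 5.8+14) = Gamma(82.7, 19.8).
Posterior mean = α/β = 82.7/19.8 = 4.1768.

4.1768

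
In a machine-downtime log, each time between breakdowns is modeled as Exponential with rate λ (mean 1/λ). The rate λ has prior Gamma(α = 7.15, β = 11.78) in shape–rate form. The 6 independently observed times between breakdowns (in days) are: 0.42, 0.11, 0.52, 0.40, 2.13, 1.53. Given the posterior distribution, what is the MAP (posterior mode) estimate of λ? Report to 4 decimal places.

0.7194

With a Gamma(shape α, rate β) prior on the exponential rate λ, the posterior after n observations with total T = Σxᵢ is Gamma(α+n, β+T).
Sum of observations T = 5.11 days; n = 6.
Posterior: Gamma(7.15+6, 11.78+5.11) = Gamma(13.15, 16.89).
Mode = (α−1)/β = 0.7194.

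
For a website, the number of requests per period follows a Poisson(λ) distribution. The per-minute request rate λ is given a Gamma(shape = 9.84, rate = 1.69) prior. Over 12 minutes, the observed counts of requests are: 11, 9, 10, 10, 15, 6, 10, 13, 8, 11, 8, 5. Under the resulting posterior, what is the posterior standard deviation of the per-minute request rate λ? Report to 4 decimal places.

With a Gamma(shape α, rate β) prior, the Poisson likelihood is conjugate: the posterior is Gamma(α + ΣXᵢ, β + n).
Sum of counts S = 116 over n = 12 minutes.
Posterior: Gamma(α+S, β+n) = Gamma(9.84+116, 1.69+12) = Gamma(125.84, 13.69).
SD = √α/β = √125.84/13.69 = 0.8194.

0.8194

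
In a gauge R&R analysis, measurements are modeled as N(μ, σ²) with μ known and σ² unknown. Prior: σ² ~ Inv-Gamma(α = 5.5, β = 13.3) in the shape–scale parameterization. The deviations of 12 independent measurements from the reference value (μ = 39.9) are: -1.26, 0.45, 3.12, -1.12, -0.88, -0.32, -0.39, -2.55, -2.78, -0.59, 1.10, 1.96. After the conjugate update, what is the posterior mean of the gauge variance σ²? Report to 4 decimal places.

2.8590

With known mean μ and an Inverse-Gamma(α, β) prior on σ², the Normal likelihood is conjugate: posterior is Inv-Gamma(α + n/2, β + Σ(xᵢ−μ)²/2).
Σ(xᵢ−μ)² = (-1.26)² + (0.45)² + (3.12)² + (-1.12)² + (-0.88)² + (-0.32)² + (-0.39)² + (-2.55)² + (-2.78)² + (-0.59)² + (1.10)² + (1.96)² = 33.4384.
Posterior: Inv-Gamma(5.5 + 12/2, 13.3 + 33.4384/2) = Inv-Gamma(11.50, 30.01920).
E[σ²|data] = β/(α−1) = 30.01920/10.50 = 2.8590.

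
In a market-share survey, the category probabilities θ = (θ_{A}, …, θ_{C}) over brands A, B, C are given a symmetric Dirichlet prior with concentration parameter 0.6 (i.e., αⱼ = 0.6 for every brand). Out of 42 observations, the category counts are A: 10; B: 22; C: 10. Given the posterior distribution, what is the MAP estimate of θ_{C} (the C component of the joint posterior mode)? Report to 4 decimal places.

The Dirichlet prior is conjugate to the Multinomial likelihood: each posterior αⱼ = prior αⱼ + observed count nⱼ.
Posterior concentration: (10.6, 22.6, 10.6), total = 43.8.
Joint mode component: (α_{C}−1)/(Σα−K) = 9.6/40.8 = 0.2353.

0.2353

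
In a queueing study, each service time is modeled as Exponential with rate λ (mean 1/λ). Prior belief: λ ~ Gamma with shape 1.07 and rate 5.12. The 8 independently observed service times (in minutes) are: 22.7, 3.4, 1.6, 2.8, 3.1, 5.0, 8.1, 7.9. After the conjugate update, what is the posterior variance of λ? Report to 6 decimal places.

With a Gamma(shape α, rate β) prior on the exponential rate λ, the posterior after n observations with total T = Σxᵢ is Gamma(α+n, β+T).
Sum of observations T = 54.6 minutes; n = 8.
Posterior: Gamma(1.07+8, 5.12+54.6) = Gamma(9.07, 59.72).
Var = α/β² = 0.002543.

0.002543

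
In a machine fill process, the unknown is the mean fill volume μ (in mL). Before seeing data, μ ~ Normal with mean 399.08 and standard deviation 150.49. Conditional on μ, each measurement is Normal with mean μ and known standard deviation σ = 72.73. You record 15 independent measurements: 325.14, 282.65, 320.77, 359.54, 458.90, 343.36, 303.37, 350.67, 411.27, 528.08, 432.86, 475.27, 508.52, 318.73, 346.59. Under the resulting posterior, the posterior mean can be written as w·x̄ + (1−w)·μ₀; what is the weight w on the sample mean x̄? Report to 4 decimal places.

For Normal data with known variance σ², a Normal(μ₀, σ₀²) prior on μ is conjugate. Posterior precision = 1/σ₀² + n/σ²; posterior mean is the precision-weighted average of μ₀ and x̄.
σ₀² = 150.49² = 22647.2401, σ² = 72.73² = 5289.6529. Prior precision 1/σ₀² = 1/22647.2401; data precision n/σ² = 15/5289.6529.
w = (n/σ²)/(1/σ₀² + n/σ²) = n·σ₀²/(σ² + n·σ₀²) = 15·22647.2401/(5289.6529 + 15·22647.2401) = 339708.6015/344998.2544 = 0.9847.

0.9847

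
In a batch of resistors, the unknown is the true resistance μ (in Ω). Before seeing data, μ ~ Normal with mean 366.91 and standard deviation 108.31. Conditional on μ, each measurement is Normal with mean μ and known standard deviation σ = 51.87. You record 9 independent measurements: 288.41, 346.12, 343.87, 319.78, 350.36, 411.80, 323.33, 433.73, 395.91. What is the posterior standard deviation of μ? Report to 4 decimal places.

17.0738

For Normal data with known variance σ², a Normal(μ₀, σ₀²) prior on μ is conjugate. Posterior precision = 1/σ₀² + n/σ²; posterior mean is the precision-weighted average of μ₀ and x̄.
σ₀² = 108.31² = 11731.0561, σ² = 51.87² = 2690.4969; σ² + n·σ₀² = 2690.4969 + 9·11731.0561 = 108270.0018.
Posterior precision = 1/σ₀² + n/σ² = 1/11731.0561 + 9/2690.4969 = (σ² + n·σ₀²)/(σ₀²σ²) = 108270.0018/(11731.0561·2690.4969); posterior variance σₙ² = σ₀²σ²/(σ² + n·σ₀²) = 11731.0561·2690.4969/108270.0018 = 291.515374.
Posterior SD = √σₙ² = √(11731.0561·2690.4969/108270.0018) = 17.0738.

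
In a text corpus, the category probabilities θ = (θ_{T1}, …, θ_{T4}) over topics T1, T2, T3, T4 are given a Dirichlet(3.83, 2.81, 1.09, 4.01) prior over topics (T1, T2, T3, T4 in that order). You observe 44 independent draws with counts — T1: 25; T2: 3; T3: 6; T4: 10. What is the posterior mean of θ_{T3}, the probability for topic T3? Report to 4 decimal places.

0.1272

The Dirichlet prior is conjugate to the Multinomial likelihood: each posterior αⱼ = prior αⱼ + observed count nⱼ.
Posterior concentration: (28.83, 5.81, 7.09, 14.01), total = 55.74.
E[θ_{T3}|data] = α_{T3}/Σα = 7.09/55.74 = 0.1272.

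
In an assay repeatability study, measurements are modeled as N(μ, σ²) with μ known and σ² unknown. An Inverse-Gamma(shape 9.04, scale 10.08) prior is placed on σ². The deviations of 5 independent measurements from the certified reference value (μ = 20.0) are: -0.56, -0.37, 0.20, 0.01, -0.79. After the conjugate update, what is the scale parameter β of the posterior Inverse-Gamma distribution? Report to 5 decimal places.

With known mean μ and an Inverse-Gamma(α, β) prior on σ², the Normal likelihood is conjugate: posterior is Inv-Gamma(α + n/2, β + Σ(xᵢ−μ)²/2).
Σ(xᵢ−μ)² = (-0.56)² + (-0.37)² + (0.20)² + (0.01)² + (-0.79)² = 1.1147.
Posterior: Inv-Gamma(9.04 + 5/2, 10.08 + 1.1147/2) = Inv-Gamma(11.54, 10.63735).
Posterior β = 10.63735.

10.63735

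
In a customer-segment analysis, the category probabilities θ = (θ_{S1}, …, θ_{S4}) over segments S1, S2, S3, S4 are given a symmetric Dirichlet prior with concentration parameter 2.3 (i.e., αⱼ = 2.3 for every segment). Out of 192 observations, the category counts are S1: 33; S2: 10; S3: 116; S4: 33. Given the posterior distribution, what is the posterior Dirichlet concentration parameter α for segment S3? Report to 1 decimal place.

The Dirichlet prior is conjugate to the Multinomial likelihood: each posterior αⱼ = prior αⱼ + observed count nⱼ.
Posterior concentration: (35.3, 12.3, 118.3, 35.3), total = 201.2.
α_{S3} = 2.3 + 116 = 118.3.

118.3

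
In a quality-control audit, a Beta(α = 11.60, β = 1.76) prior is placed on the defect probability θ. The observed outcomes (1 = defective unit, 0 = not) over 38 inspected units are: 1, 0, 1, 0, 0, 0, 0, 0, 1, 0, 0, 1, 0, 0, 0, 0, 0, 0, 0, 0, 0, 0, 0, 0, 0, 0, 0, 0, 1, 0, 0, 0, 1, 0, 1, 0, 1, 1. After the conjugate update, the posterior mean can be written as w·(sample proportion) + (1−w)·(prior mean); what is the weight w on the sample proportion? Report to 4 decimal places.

0.7399

The Beta prior is conjugate to a Binomial/Bernoulli likelihood; the update adds successes to α and failures to β.
Posterior mean = (α₀+k)/(α₀+β₀+n) = [n/(α₀+β₀+n)]·(k/n) + [(α₀+β₀)/(α₀+β₀+n)]·α₀/(α₀+β₀), so only n and the prior enter the weight.
The weight on the data is w = n/(α₀+β₀+n) = 38/(11.60+1.76+38) = 38/51.36 = 0.7399.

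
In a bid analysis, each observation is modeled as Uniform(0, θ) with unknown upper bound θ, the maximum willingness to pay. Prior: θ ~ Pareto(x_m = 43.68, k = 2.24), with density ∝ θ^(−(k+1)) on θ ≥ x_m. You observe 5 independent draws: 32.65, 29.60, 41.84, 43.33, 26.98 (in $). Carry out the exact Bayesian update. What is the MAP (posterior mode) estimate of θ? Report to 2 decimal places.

43.68

A Pareto(scale x_m, shape k) prior on the upper bound θ of Uniform(0, θ) is conjugate: posterior is Pareto(max(x_m, max xᵢ), k + n).
Sample maximum = 43.33; prior scale x_m = 43.68 → posterior scale = max = 43.68.
Posterior shape = 2.24 + 5 = 7.24.
The Pareto density is decreasing on [x_m, ∞), so the mode is x_m = 43.68.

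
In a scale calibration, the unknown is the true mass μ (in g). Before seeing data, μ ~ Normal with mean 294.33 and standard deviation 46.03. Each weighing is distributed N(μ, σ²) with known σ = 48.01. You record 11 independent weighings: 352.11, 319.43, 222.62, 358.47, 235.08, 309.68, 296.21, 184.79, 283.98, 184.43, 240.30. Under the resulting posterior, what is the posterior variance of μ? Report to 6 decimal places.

190.683550

For Normal data with known variance σ², a Normal(μ₀, σ₀²) prior on μ is conjugate. Posterior precision = 1/σ₀² + n/σ²; posterior mean is the precision-weighted average of μ₀ and x̄.
σ₀² = 46.03² = 2118.7609, σ² = 48.01² = 2304.9601; σ² + n·σ₀² = 2304.9601 + 11·2118.7609 = 25611.33.
Posterior precision = 1/σ₀² + n/σ² = 1/2118.7609 + 11/2304.9601 = (σ² + n·σ₀²)/(σ₀²σ²) = 25611.33/(2118.7609·2304.9601); posterior variance σₙ² = σ₀²σ²/(σ² + n·σ₀²) = 2118.7609·2304.9601/25611.33 = 190.683550.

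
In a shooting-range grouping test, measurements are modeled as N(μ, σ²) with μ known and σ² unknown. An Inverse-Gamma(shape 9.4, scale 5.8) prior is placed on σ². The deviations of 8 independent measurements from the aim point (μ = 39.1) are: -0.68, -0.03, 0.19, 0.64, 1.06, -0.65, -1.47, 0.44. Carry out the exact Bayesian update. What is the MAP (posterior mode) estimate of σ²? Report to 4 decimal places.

0.5698

With known mean μ and an Inverse-Gamma(α, β) prior on σ², the Normal likelihood is conjugate: posterior is Inv-Gamma(α + n/2, β + Σ(xᵢ−μ)²/2).
Σ(xᵢ−μ)² = (-0.68)² + (-0.03)² + (0.19)² + (0.64)² + (1.06)² + (-0.65)² + (-1.47)² + (0.44)² = 4.8096.
Posterior: Inv-Gamma(9.4 + 8/2, 5.8 + 4.8096/2) = Inv-Gamma(13.40, 8.20480).
Mode = β/(α+1) = 8.20480/14.40 = 0.5698.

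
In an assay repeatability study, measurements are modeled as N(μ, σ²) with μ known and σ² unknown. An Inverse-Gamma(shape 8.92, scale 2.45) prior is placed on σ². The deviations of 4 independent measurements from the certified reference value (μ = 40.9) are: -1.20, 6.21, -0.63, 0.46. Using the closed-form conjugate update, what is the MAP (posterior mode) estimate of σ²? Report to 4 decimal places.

With known mean μ and an Inverse-Gamma(α, β) prior on σ², the Normal likelihood is conjugate: posterior is Inv-Gamma(α + n/2, β + Σ(xᵢ−μ)²/2).
Σ(xᵢ−μ)² = (-1.20)² + (6.21)² + (-0.63)² + (0.46)² = 40.6126.
Posterior: Inv-Gamma(8.92 + 4/2, 2.45 + 40.6126/2) = Inv-Gamma(10.92, 22.75630).
Mode = β/(α+1) = 22.75630/11.92 = 1.9091.

1.9091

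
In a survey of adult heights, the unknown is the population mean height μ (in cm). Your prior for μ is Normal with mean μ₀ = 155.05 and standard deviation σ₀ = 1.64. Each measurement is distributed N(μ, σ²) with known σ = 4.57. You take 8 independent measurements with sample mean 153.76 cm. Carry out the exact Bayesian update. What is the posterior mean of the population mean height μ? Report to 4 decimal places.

For Normal data with known variance σ², a Normal(μ₀, σ₀²) prior on μ is conjugate. Posterior precision = 1/σ₀² + n/σ²; posterior mean is the precision-weighted average of μ₀ and x̄.
n·x̄ = 8·153.76 = 1230.08.
σ₀² = 1.64² = 2.6896, σ² = 4.57² = 20.8849; σ² + n·σ₀² = 20.8849 + 8·2.6896 = 42.4017.
Posterior mean = (μ₀/σ₀² + n·x̄/σ²)/(1/σ₀² + n/σ²) = (σ²·μ₀ + σ₀²·n·x̄)/(σ² + n·σ₀²) = (20.8849·155.05 + 2.6896·1230.08)/42.4017 = 6546.626913/42.4017 = 154.3954.

154.3954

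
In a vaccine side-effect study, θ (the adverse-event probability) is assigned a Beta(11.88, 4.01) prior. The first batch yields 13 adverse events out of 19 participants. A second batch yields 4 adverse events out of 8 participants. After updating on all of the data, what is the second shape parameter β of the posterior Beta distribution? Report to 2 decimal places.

The Beta prior is conjugate to a Binomial/Bernoulli likelihood; the update adds successes to α and failures to β.
After batch 1: Beta(11.88+13, 4.01+6) = Beta(24.88, 10.01).
After batch 2: Beta(24.88+4, 10.01+4) = Beta(28.88, 14.01).
Posterior β = 14.01.

14.01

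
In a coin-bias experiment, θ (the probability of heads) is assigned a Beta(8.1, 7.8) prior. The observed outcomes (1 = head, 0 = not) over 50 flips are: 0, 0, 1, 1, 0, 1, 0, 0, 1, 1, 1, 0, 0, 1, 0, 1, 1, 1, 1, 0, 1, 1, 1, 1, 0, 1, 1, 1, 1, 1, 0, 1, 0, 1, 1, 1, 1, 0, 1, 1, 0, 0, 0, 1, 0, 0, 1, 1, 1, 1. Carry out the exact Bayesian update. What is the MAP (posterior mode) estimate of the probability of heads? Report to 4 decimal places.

The Beta prior is conjugate to a Binomial/Bernoulli likelihood; the update adds successes to α and failures to β.
Posterior: Beta(α+k, β+n−k) = Beta(8.1+32, 7.8+18) = Beta(40.1, 25.8).
Mode of Beta(a,b) for a,b>1 is (a−1)/(a+b−2) = 39.1/63.9 = 0.6119.

0.6119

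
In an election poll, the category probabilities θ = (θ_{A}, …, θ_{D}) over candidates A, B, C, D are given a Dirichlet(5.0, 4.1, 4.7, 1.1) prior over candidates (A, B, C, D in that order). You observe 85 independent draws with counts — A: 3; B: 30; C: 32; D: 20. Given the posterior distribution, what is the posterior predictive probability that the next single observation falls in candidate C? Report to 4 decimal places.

The Dirichlet prior is conjugate to the Multinomial likelihood: each posterior αⱼ = prior αⱼ + observed count nⱼ.
Posterior concentration: (8.0, 34.1, 36.7, 21.1), total = 99.9.
P(next = C | data) = α_{C}/Σα = 0.3674.

0.3674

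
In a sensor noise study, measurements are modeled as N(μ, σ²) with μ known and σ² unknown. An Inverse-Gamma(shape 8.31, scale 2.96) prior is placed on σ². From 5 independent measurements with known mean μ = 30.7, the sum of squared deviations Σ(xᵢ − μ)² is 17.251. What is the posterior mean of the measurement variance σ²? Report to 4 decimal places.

With known mean μ and an Inverse-Gamma(α, β) prior on σ², the Normal likelihood is conjugate: posterior is Inv-Gamma(α + n/2, β + Σ(xᵢ−μ)²/2).
Posterior: Inv-Gamma(8.31 + 5/2, 2.96 + 17.251/2) = Inv-Gamma(10.81, 11.5855).
E[σ²|data] = β/(α−1) = 11.5855/9.81 = 1.1810.

1.1810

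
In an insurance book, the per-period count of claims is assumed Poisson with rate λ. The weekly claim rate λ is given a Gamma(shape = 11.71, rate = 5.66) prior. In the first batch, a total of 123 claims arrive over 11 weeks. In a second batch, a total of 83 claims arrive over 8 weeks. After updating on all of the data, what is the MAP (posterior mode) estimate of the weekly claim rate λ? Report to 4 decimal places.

8.7879

With a Gamma(shape α, rate β) prior, the Poisson likelihood is conjugate: the posterior is Gamma(α + ΣXᵢ, β + n).
After batch 1: Gamma(α+S, β+n) = Gamma(11.71+123, 5.66+11) = Gamma(134.71, 16.66).
After batch 2: Gamma(α+S, β+n) = Gamma(134.71+83, 16.66+8) = Gamma(217.71, 24.66).
Mode of Gamma(α,β) for α≥1 is (α−1)/β = 216.71/24.66 = 8.7879.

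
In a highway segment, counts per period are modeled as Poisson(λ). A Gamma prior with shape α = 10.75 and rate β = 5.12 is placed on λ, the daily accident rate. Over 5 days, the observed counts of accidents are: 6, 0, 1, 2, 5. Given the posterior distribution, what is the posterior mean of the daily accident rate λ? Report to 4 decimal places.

With a Gamma(shape α, rate β) prior, the Poisson likelihood is conjugate: the posterior is Gamma(α + ΣXᵢ, β + n).
Sum of counts S = 14 over n = 5 days.
Posterior: Gamma(α+S, β+n) = Gamma(10.75+14, 5.12+5) = Gamma(24.75, 10.12).
Posterior mean = α/β = 24.75/10.12 = 2.4457.

2.4457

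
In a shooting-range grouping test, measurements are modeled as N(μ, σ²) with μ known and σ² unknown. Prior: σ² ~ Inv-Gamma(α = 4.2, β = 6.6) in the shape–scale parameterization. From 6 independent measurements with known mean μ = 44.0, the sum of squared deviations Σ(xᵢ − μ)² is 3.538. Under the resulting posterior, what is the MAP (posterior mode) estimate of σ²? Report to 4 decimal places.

1.0206

With known mean μ and an Inverse-Gamma(α, β) prior on σ², the Normal likelihood is conjugate: posterior is Inv-Gamma(α + n/2, β + Σ(xᵢ−μ)²/2).
Posterior: Inv-Gamma(4.2 + 6/2, 6.6 + 3.538/2) = Inv-Gamma(7.20, 8.3690).
Mode = β/(α+1) = 8.3690/8.20 = 1.0206.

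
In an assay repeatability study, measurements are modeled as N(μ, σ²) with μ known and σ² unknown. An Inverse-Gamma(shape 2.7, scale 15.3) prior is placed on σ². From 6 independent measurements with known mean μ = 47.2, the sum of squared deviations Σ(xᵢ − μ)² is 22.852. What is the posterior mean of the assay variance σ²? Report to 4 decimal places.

5.6864

With known mean μ and an Inverse-Gamma(α, β) prior on σ², the Normal likelihood is conjugate: posterior is Inv-Gamma(α + n/2, β + Σ(xᵢ−μ)²/2).
Posterior: Inv-Gamma(2.7 + 6/2, 15.3 + 22.852/2) = Inv-Gamma(5.70, 26.7260).
E[σ²|data] = β/(α−1) = 26.7260/4.70 = 5.6864.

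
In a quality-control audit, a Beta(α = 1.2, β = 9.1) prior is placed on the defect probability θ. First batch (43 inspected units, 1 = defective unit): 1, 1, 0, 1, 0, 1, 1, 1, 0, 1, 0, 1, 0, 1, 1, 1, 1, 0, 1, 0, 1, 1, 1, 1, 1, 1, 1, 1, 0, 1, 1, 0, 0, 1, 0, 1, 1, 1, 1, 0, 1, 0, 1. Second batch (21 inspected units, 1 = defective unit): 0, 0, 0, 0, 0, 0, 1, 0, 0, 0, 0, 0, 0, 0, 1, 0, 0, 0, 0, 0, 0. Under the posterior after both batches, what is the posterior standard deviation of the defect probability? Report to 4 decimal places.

0.0573

The Beta prior is conjugate to a Binomial/Bernoulli likelihood; the update adds successes to α and failures to β.
After batch 1: Beta(1.2+30, 9.1+13) = Beta(31.2, 22.1).
After batch 2: Beta(31.2+2, 22.1+19) = Beta(33.2, 41.1).
Var = αβ/((α+β)²(α+β+1)) = 33.2·41.1/(74.3²·75.3) = 0.00328252; SD = √0.00328252 = 0.0573.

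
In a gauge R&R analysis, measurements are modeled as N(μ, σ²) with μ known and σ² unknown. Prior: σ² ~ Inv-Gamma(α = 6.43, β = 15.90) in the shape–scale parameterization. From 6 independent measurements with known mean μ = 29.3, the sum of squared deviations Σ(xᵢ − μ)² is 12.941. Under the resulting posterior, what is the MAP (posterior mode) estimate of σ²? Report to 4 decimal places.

2.1448

With known mean μ and an Inverse-Gamma(α, β) prior on σ², the Normal likelihood is conjugate: posterior is Inv-Gamma(α + n/2, β + Σ(xᵢ−μ)²/2).
Posterior: Inv-Gamma(6.43 + 6/2, 15.90 + 12.941/2) = Inv-Gamma(9.43, 22.3705).
Mode = β/(α+1) = 22.3705/10.43 = 2.1448.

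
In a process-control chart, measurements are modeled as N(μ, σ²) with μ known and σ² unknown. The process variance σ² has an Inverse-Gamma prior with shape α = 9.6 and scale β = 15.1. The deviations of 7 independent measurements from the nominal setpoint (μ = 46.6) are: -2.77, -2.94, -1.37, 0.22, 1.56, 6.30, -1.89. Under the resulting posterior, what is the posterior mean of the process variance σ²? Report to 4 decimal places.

With known mean μ and an Inverse-Gamma(α, β) prior on σ², the Normal likelihood is conjugate: posterior is Inv-Gamma(α + n/2, β + Σ(xᵢ−μ)²/2).
Σ(xᵢ−μ)² = (-2.77)² + (-2.94)² + (-1.37)² + (0.22)² + (1.56)² + (6.30)² + (-1.89)² = 63.9375.
Posterior: Inv-Gamma(9.6 + 7/2, 15.1 + 63.9375/2) = Inv-Gamma(13.10, 47.06875).
E[σ²|data] = β/(α−1) = 47.06875/12.10 = 3.8900.

3.8900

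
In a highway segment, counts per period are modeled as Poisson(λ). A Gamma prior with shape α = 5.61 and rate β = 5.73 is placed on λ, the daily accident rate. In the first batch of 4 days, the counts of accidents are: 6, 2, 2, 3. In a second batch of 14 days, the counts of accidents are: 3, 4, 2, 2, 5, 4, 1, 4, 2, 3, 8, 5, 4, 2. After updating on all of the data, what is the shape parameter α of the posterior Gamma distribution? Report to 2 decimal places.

With a Gamma(shape α, rate β) prior, the Poisson likelihood is conjugate: the posterior is Gamma(α + ΣXᵢ, β + n).
Batch 1: sum of counts S = 13 over n = 4 days.
After batch 1: Gamma(α+S, β+n) = Gamma(5.61+13, 5.73+4) = Gamma(18.61, 9.73).
Batch 2: sum of counts S = 49 over n = 14 days.
After batch 2: Gamma(α+S, β+n) = Gamma(18.61+49, 9.73+14) = Gamma(67.61, 23.73).
Posterior α = 67.61.

67.61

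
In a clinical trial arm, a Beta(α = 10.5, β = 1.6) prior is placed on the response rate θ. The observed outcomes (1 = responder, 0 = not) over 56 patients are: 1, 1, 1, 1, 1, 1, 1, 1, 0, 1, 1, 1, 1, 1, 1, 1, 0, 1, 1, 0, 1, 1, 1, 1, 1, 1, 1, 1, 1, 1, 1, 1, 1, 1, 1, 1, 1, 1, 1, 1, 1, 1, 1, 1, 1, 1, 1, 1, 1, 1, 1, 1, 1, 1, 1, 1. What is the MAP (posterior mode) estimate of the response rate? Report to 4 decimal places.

The Beta prior is conjugate to a Binomial/Bernoulli likelihood; the update adds successes to α and failures to β.
Posterior: Beta(α+k, β+n−k) = Beta(10.5+53, 1.6+3) = Beta(63.5, 4.6).
Mode of Beta(a,b) for a,b>1 is (a−1)/(a+b−2) = 62.5/66.1 = 0.9455.

0.9455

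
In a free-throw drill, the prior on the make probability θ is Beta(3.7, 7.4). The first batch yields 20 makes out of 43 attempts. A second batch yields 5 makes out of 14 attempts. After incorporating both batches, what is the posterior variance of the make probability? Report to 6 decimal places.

The Beta prior is conjugate to a Binomial/Bernoulli likelihood; the update adds successes to α and failures to β.
After batch 1: Beta(3.7+20, 7.4+23) = Beta(23.7, 30.4).
After batch 2: Beta(23.7+5, 30.4+9) = Beta(28.7, 39.4).
Var = αβ/((α+β)²(α+β+1)) = 28.7·39.4/(68.1²·69.1) = 0.003529.

0.003529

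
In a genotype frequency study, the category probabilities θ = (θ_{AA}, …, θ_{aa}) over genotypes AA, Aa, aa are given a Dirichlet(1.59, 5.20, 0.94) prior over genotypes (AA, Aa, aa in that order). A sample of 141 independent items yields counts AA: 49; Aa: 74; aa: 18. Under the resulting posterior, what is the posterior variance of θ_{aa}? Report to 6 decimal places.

0.000742

The Dirichlet prior is conjugate to the Multinomial likelihood: each posterior αⱼ = prior αⱼ + observed count nⱼ.
Posterior concentration: (50.59, 79.20, 18.94), total = 148.73.
Var[θ_j] = α_j(Σα−α_j)/((Σα)²(Σα+1)) = 18.94·129.79/(148.73²·149.73) = 0.000742.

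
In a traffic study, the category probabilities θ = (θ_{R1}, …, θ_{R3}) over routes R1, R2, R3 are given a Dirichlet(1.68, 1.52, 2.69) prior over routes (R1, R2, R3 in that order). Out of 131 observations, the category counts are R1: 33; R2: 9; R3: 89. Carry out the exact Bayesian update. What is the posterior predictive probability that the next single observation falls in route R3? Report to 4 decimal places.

0.6698

The Dirichlet prior is conjugate to the Multinomial likelihood: each posterior αⱼ = prior αⱼ + observed count nⱼ.
Posterior concentration: (34.68, 10.52, 91.69), total = 136.89.
P(next = R3 | data) = α_{R3}/Σα = 0.6698.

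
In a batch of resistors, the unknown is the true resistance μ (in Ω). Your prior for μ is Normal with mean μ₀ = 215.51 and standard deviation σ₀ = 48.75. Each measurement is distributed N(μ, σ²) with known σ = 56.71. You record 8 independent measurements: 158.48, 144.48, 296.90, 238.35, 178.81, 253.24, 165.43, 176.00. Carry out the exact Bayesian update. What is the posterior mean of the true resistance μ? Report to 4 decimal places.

For Normal data with known variance σ², a Normal(μ₀, σ₀²) prior on μ is conjugate. Posterior precision = 1/σ₀² + n/σ²; posterior mean is the precision-weighted average of μ₀ and x̄.
Σxᵢ = 158.48 + 144.48 + 296.90 + 238.35 + 178.81 + 253.24 + 165.43 + 176.00 = 1611.69, so n·x̄ = 1611.69.
σ₀² = 48.75² = 2376.5625, σ² = 56.71² = 3216.0241; σ² + n·σ₀² = 3216.0241 + 8·2376.5625 = 22228.5241.
Posterior mean = (μ₀/σ₀² + n·x̄/σ²)/(1/σ₀² + n/σ²) = (σ²·μ₀ + σ₀²·n·x̄)/(σ² + n·σ₀²) = (3216.0241·215.51 + 2376.5625·1611.69)/22228.5241 = 4523367.369416/22228.5241 = 203.4938.

203.4938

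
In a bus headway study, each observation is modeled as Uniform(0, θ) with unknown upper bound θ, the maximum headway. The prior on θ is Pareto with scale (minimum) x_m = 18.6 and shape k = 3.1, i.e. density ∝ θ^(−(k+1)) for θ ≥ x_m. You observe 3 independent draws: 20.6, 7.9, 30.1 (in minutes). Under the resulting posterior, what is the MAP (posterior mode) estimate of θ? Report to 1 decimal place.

A Pareto(scale x_m, shape k) prior on the upper bound θ of Uniform(0, θ) is conjugate: posterior is Pareto(max(x_m, max xᵢ), k + n).
Sample maximum = 30.1; prior scale x_m = 18.6 → posterior scale = max = 30.1.
Posterior shape = 3.1 + 3 = 6.1.
The Pareto density is decreasing on [x_m, ∞), so the mode is x_m = 30.1.

30.1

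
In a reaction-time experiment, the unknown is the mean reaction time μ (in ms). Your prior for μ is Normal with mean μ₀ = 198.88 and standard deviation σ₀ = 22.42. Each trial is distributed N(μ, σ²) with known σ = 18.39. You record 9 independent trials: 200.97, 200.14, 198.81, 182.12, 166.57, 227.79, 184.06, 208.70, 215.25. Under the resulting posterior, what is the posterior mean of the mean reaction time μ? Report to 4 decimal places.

198.3104

For Normal data with known variance σ², a Normal(μ₀, σ₀²) prior on μ is conjugate. Posterior precision = 1/σ₀² + n/σ²; posterior mean is the precision-weighted average of μ₀ and x̄.
Σxᵢ = 200.97 + 200.14 + 198.81 + 182.12 + 166.57 + 227.79 + 184.06 + 208.70 + 215.25 = 1784.41, so n·x̄ = 1784.41.
σ₀² = 22.42² = 502.6564, σ² = 18.39² = 338.1921; σ² + n·σ₀² = 338.1921 + 9·502.6564 = 4862.0997.
Posterior mean = (μ₀/σ₀² + n·x̄/σ²)/(1/σ₀² + n/σ²) = (σ²·μ₀ + σ₀²·n·x̄)/(σ² + n·σ₀²) = (338.1921·198.88 + 502.6564·1784.41)/4862.0997 = 964204.751572/4862.0997 = 198.3104.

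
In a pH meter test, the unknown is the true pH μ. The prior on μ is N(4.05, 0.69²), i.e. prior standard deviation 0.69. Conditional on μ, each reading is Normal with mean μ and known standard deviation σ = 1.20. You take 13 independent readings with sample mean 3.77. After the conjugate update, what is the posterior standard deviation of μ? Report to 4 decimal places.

0.2998

For Normal data with known variance σ², a Normal(μ₀, σ₀²) prior on μ is conjugate. Posterior precision = 1/σ₀² + n/σ²; posterior mean is the precision-weighted average of μ₀ and x̄.
σ₀² = 0.69² = 0.4761, σ² = 1.20² = 1.44; σ² + n·σ₀² = 1.44 + 13·0.4761 = 7.6293.
Posterior precision = 1/σ₀² + n/σ² = 1/0.4761 + 13/1.44 = (σ² + n·σ₀²)/(σ₀²σ²) = 7.6293/(0.4761·1.44); posterior variance σₙ² = σ₀²σ²/(σ² + n·σ₀²) = 0.4761·1.44/7.6293 = 0.089862.
Posterior SD = √σₙ² = √(0.4761·1.44/7.6293) = 0.2998.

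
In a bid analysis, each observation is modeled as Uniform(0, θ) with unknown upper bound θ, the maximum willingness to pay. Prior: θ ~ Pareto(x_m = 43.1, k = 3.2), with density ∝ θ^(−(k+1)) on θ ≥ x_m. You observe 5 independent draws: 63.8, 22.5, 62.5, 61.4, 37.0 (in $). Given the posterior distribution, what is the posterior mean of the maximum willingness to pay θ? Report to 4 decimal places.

72.6611

A Pareto(scale x_m, shape k) prior on the upper bound θ of Uniform(0, θ) is conjugate: posterior is Pareto(max(x_m, max xᵢ), k + n).
Sample maximum = 63.8; prior scale x_m = 43.1 → posterior scale = max = 63.8.
Posterior shape = 3.2 + 5 = 8.2.
E[θ|data] = k·x_m/(k−1) = 8.2·63.8/7.2 = 72.6611.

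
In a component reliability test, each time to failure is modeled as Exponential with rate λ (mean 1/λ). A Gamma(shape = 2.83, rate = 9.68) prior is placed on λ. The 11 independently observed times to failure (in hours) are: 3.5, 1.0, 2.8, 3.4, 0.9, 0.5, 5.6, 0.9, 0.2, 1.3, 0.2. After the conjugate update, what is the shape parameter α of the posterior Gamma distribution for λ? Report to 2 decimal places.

13.83

With a Gamma(shape α, rate β) prior on the exponential rate λ, the posterior after n observations with total T = Σxᵢ is Gamma(α+n, β+T).
Sum of observations T = 20.3 hours; n = 11.
Posterior: Gamma(2.83+11, 9.68+20.3) = Gamma(13.83, 29.98).
Posterior α = 13.83.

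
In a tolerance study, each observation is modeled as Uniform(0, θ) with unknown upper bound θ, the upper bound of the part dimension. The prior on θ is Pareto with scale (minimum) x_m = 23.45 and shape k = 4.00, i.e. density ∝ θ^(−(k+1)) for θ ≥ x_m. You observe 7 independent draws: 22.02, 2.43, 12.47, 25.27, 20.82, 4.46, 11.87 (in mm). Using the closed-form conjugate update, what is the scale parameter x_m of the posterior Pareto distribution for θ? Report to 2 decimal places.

A Pareto(scale x_m, shape k) prior on the upper bound θ of Uniform(0, θ) is conjugate: posterior is Pareto(max(x_m, max xᵢ), k + n).
Sample maximum = 25.27; prior scale x_m = 23.45 → posterior scale = max = 25.27.
Posterior shape = 4.00 + 7 = 11.00.
Posterior scale x_m = 25.27.

25.27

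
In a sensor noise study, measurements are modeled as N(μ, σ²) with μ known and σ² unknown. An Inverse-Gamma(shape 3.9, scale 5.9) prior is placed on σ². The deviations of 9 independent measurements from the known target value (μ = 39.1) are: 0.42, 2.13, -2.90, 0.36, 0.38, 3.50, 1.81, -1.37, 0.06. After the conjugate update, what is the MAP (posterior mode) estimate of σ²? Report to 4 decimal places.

With known mean μ and an Inverse-Gamma(α, β) prior on σ², the Normal likelihood is conjugate: posterior is Inv-Gamma(α + n/2, β + Σ(xᵢ−μ)²/2).
Σ(xᵢ−μ)² = (0.42)² + (2.13)² + (-2.90)² + (0.36)² + (0.38)² + (3.50)² + (1.81)² + (-1.37)² + (0.06)² = 30.8039.
Posterior: Inv-Gamma(3.9 + 9/2, 5.9 + 30.8039/2) = Inv-Gamma(8.40, 21.30195).
Mode = β/(α+1) = 21.30195/9.40 = 2.2662.

2.2662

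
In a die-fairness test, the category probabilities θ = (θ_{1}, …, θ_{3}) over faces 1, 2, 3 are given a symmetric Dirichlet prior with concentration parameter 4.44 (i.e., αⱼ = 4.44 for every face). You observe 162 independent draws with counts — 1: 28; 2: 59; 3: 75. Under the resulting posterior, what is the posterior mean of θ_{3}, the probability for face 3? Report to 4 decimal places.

0.4531

The Dirichlet prior is conjugate to the Multinomial likelihood: each posterior αⱼ = prior αⱼ + observed count nⱼ.
Posterior concentration: (32.44, 63.44, 79.44), total = 175.32.
E[θ_{3}|data] = α_{3}/Σα = 79.44/175.32 = 0.4531.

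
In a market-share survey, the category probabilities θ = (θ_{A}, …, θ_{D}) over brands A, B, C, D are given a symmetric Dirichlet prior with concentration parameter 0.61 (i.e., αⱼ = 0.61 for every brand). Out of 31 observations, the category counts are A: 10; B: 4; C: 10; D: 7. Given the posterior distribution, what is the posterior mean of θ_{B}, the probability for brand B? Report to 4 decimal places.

0.1379

The Dirichlet prior is conjugate to the Multinomial likelihood: each posterior αⱼ = prior αⱼ + observed count nⱼ.
Posterior concentration: (10.61, 4.61, 10.61, 7.61), total = 33.44.
E[θ_{B}|data] = α_{B}/Σα = 4.61/33.44 = 0.1379.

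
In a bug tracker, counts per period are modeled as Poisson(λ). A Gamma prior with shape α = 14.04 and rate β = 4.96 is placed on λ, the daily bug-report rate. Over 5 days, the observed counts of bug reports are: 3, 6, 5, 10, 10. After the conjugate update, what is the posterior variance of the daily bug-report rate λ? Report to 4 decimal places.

0.4843

With a Gamma(shape α, rate β) prior, the Poisson likelihood is conjugate: the posterior is Gamma(α + ΣXᵢ, β + n).
Sum of counts S = 34 over n = 5 days.
Posterior: Gamma(α+S, β+n) = Gamma(14.04+34, 4.96+5) = Gamma(48.04, 9.96).
Var = α/β² = 48.04/9.96² = 0.4843.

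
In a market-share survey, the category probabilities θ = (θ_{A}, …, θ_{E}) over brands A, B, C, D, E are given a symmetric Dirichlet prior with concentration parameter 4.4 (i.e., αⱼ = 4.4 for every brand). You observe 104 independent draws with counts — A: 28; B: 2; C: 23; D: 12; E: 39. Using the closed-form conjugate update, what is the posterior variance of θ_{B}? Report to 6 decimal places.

The Dirichlet prior is conjugate to the Multinomial likelihood: each posterior αⱼ = prior αⱼ + observed count nⱼ.
Posterior concentration: (32.4, 6.4, 27.4, 16.4, 43.4), total = 126.0.
Var[θ_j] = α_j(Σα−α_j)/((Σα)²(Σα+1)) = 6.4·119.6/(126.0²·127.0) = 0.000380.

0.000380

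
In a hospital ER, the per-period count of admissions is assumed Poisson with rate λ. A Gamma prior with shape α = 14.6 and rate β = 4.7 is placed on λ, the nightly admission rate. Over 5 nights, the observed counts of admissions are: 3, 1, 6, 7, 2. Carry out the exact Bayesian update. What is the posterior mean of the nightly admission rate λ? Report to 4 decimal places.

With a Gamma(shape α, rate β) prior, the Poisson likelihood is conjugate: the posterior is Gamma(α + ΣXᵢ, β + n).
Sum of counts S = 19 over n = 5 nights.
Posterior: Gamma(α+S, β+n) = Gamma(14.6+19, 4.7+5) = Gamma(33.6, 9.7).
Posterior mean = α/β = 33.6/9.7 = 3.4639.

3.4639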